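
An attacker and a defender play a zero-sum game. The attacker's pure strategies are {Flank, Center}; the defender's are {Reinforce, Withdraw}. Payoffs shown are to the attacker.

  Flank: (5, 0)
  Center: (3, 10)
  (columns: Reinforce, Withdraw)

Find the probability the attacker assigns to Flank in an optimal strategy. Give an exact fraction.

Row minima: Flank → 0, Center → 3; maximin = 3.
Column maxima: Reinforce → 5, Withdraw → 10; minimax = 5.
3 ≠ 5, so there is no saddle point; optimal play is mixed.
Let the attacker play Flank with probability p. Expected payoff against Reinforce: 5p + 3(1−p) = 2p + 3; against Withdraw: 0p + 10(1−p) = −10p + 10.
Setting these equal: 2p + 3 = −10p + 10 ⇒ 12p = 7 ⇒ p = 7/12, and the value is (2)·(7/12) + 3 = 25/6.
For the defender: with q = P(Reinforce), equating Flank's and Center's payoffs gives 5q = −7q + 10 ⇒ q = 5/6.

7/12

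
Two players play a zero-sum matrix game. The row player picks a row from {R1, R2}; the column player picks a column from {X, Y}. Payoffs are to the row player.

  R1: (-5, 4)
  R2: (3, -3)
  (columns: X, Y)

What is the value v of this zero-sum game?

Row minima: R1 → -5, R2 → -3; maximin = -3.
Column maxima: X → 3, Y → 4; minimax = 3.
-3 ≠ 3, so there is no saddle point; optimal play is mixed.
Let the row player play R1 with probability p. Expected payoff against X: (-5)p + 3(1−p) = −8p + 3; against Y: 4p + (-3)(1−p) = 7p − 3.
Setting these equal: −8p + 3 = 7p − 3 ⇒ −15p = -6 ⇒ p = 2/5, and the value is (-8)·(2/5) + 3 = -1/5.
For the column player: with q = P(X), equating R1's and R2's payoffs gives −9q + 4 = 6q − 3 ⇒ q = 7/15.

-1/5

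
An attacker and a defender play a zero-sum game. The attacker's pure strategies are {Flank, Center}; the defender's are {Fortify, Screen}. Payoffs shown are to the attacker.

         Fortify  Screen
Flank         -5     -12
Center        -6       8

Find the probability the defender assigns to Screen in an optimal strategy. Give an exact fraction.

Row minima: Flank → -12, Center → -6; maximin = -6.
Column maxima: Fortify → -5, Screen → 8; minimax = -5.
-6 ≠ -5, so there is no saddle point; optimal play is mixed.
Let the attacker play Flank with probability p. Expected payoff against Fortify: (-5)p + (-6)(1−p) = p − 6; against Screen: (-12)p + 8(1−p) = −20p + 8.
Setting these equal: p − 6 = −20p + 8 ⇒ 21p = 14 ⇒ p = 2/3, and the value is (1)·(2/3) − 6 = -16/3.
For the defender: with q = P(Fortify), equating Flank's and Center's payoffs gives 7q − 12 = −14q + 8 ⇒ q = 20/21.

1/21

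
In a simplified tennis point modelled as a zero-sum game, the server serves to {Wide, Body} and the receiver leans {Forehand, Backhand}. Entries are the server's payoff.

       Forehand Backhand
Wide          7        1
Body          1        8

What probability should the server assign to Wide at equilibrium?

Row minima: Wide → 1, Body → 1; maximin = 1.
Column maxima: Forehand → 7, Backhand → 8; minimax = 7.
1 ≠ 7, so there is no saddle point; optimal play is mixed.
Let the server play Wide with probability p. Expected payoff against Forehand: 7p + 1(1−p) = 6p + 1; against Backhand: 1p + 8(1−p) = −7p + 8.
Setting these equal: 6p + 1 = −7p + 8 ⇒ 13p = 7 ⇒ p = 7/13, and the value is (6)·(7/13) + 1 = 55/13.
For the receiver: with q = P(Forehand), equating Wide's and Body's payoffs gives 6q + 1 = −7q + 8 ⇒ q = 7/13.

7/13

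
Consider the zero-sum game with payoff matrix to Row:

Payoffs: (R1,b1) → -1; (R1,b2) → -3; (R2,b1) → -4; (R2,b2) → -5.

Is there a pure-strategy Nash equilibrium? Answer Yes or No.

Row minima: R1 → -3, R2 → -5; maximin = -3.
Column maxima: b1 → -1, b2 → -3; minimax = -3.
maximin = minimax = -3, so a saddle point exists.

Yes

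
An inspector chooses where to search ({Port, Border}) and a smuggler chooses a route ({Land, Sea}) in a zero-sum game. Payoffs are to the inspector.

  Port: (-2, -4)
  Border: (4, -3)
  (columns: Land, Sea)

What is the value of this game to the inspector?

Row minima: Port → -4, Border → -3; maximin = -3.
Column maxima: Land → 4, Sea → -3; minimax = -3.
Since maximin = minimax = -3, there is a saddle point and the value is -3.

-3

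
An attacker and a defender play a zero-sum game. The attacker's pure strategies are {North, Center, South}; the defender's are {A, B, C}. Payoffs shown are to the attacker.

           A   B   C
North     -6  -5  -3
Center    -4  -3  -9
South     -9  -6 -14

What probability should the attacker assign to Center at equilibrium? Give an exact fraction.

Row minima: North → -6, Center → -9, South → -14; maximin = -6.
Column maxima: A → -4, B → -3, C → -3; minimax = -4.
-6 ≠ -4, so there is no saddle point; optimal play is mixed.
South is strictly dominated by North, so the attacker never plays it.
B is strictly dominated by A (it gives the attacker strictly more in every row), so the defender never plays it.
On the remaining 2×2 (North, Center vs A, C):
Let the attacker play North with probability p. Expected payoff against A: (-6)p + (-4)(1−p) = −2p − 4; against C: (-3)p + (-9)(1−p) = 6p − 9.
Setting these equal: −2p − 4 = 6p − 9 ⇒ −8p = -5 ⇒ p = 5/8, and the value is (-2)·(5/8) − 4 = -21/4.
For the defender: with q = P(A), equating North's and Center's payoffs gives −3q − 3 = 5q − 9 ⇒ q = 3/4.

3/8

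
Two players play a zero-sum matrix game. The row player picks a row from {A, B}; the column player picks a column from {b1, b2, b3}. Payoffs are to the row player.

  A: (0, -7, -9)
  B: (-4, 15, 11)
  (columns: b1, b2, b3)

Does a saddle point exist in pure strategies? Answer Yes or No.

Row minima: A → -9, B → -4; maximin = -4.
Column maxima: b1 → 0, b2 → 15, b3 → 11; minimax = 0.
-4 ≠ 0, so no pure-strategy equilibrium exists.

No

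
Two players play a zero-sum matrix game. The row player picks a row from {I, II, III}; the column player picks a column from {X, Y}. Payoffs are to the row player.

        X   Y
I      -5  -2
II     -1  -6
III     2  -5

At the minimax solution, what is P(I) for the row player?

7/10

Row minima: I → -5, II → -6, III → -5; maximin = -5.
Column maxima: X → 2, Y → -2; minimax = -2.
-5 ≠ -2, so there is no saddle point; optimal play is mixed.
II is strictly dominated by III, so the row player never plays it.
On the remaining 2×2 (I, III vs X, Y):
Let the row player play I with probability p. Expected payoff against X: (-5)p + 2(1−p) = −7p + 2; against Y: (-2)p + (-5)(1−p) = 3p − 5.
Setting these equal: −7p + 2 = 3p − 5 ⇒ −10p = -7 ⇒ p = 7/10, and the value is (-7)·(7/10) + 2 = -29/10.
For the column player: with q = P(X), equating I's and III's payoffs gives −3q − 2 = 7q − 5 ⇒ q = 3/10.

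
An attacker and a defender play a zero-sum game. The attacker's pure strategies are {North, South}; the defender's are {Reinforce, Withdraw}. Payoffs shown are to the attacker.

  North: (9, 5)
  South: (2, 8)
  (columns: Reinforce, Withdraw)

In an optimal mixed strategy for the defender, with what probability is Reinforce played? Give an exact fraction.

Row minima: North → 5, South → 2; maximin = 5.
Column maxima: Reinforce → 9, Withdraw → 8; minimax = 8.
5 ≠ 8, so there is no saddle point; optimal play is mixed.
Let the attacker play North with probability p. Expected payoff against Reinforce: 9p + 2(1−p) = 7p + 2; against Withdraw: 5p + 8(1−p) = −3p + 8.
Setting these equal: 7p + 2 = −3p + 8 ⇒ 10p = 6 ⇒ p = 3/5, and the value is (7)·(3/5) + 2 = 31/5.
For the defender: with q = P(Reinforce), equating North's and South's payoffs gives 4q + 5 = −6q + 8 ⇒ q = 3/10.

3/10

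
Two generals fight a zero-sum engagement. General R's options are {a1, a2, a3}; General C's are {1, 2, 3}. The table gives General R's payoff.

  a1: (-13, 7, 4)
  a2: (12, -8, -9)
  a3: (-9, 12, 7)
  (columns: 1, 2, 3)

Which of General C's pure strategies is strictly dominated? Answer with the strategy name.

3 holds General R's payoff strictly below 2 in every row: 4 < 7, -9 < -8, 7 < 12.
So 2 is strictly dominated for General C.

2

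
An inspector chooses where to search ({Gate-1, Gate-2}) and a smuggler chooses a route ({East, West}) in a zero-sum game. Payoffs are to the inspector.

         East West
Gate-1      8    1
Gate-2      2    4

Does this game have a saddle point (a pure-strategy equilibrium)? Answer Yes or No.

No

Row minima: Gate-1 → 1, Gate-2 → 2; maximin = 2.
Column maxima: East → 8, West → 4; minimax = 4.
2 ≠ 4, so no pure-strategy equilibrium exists.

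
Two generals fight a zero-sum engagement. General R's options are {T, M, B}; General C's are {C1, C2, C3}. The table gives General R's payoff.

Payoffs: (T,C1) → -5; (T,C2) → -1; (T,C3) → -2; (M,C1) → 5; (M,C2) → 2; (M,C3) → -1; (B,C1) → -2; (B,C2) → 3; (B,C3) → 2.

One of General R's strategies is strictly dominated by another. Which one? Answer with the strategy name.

T

M gives a strictly higher payoff than T against every column: 5 > -5, 2 > -1, -1 > -2.
So T is strictly dominated and General R never plays it.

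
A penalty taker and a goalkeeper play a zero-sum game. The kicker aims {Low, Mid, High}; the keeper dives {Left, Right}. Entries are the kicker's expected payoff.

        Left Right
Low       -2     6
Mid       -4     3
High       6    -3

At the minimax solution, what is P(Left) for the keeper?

9/17

Row minima: Low → -2, Mid → -4, High → -3; maximin = -2.
Column maxima: Left → 6, Right → 6; minimax = 6.
-2 ≠ 6, so there is no saddle point; optimal play is mixed.
Mid is strictly dominated by Low, so the kicker never plays it.
On the remaining 2×2 (Low, High vs Left, Right):
Let the kicker play Low with probability p. Expected payoff against Left: (-2)p + 6(1−p) = −8p + 6; against Right: 6p + (-3)(1−p) = 9p − 3.
Setting these equal: −8p + 6 = 9p − 3 ⇒ −17p = -9 ⇒ p = 9/17, and the value is (-8)·(9/17) + 6 = 30/17.
For the keeper: with q = P(Left), equating Low's and High's payoffs gives −8q + 6 = 9q − 3 ⇒ q = 9/17.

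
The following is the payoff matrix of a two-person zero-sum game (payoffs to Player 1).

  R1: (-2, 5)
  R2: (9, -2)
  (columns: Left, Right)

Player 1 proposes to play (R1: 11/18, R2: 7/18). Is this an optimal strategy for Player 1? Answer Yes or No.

Yes

Against Left this mix gives (11/18)·(-2) + (7/18)·9 = 41/18.
Against Right this mix gives (11/18)·5 + (7/18)·(-2) = 41/18.
All of Player 2's active replies (Left, Right) yield 41/18, and no column does worse for Player 1. The mix makes Player 2 indifferent and guarantees 41/18, so it is optimal.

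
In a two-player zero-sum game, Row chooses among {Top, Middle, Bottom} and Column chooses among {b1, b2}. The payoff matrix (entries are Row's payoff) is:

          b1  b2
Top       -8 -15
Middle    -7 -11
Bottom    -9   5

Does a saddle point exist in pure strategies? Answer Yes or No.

No

Row minima: Top → -15, Middle → -11, Bottom → -9; maximin = -9.
Column maxima: b1 → -7, b2 → 5; minimax = -7.
-9 ≠ -7, so no pure-strategy equilibrium exists.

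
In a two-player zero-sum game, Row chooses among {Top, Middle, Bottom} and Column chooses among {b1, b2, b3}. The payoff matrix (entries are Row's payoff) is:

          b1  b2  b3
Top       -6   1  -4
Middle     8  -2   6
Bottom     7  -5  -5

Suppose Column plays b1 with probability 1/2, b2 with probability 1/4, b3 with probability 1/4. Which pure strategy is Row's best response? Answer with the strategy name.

Expected payoff of Top: (1/2)·(-6) + (1/4)·1 + (1/4)·(-4) = -15/4.
Expected payoff of Middle: (1/2)·8 + (1/4)·(-2) + (1/4)·6 = 5.
Expected payoff of Bottom: (1/2)·7 + (1/4)·(-5) + (1/4)·(-5) = 1.
The largest is 5, so Row's best response is Middle.

Middle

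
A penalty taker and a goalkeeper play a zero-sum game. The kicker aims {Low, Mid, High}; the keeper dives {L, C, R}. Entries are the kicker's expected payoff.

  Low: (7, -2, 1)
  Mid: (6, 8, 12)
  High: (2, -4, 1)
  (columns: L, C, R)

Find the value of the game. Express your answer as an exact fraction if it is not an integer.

Row minima: Low → -2, Mid → 6, High → -4; maximin = 6.
Column maxima: L → 7, C → 8, R → 12; minimax = 7.
6 ≠ 7, so there is no saddle point; optimal play is mixed.
High is strictly dominated by Mid, so the kicker never plays it.
R is strictly dominated by C (it gives the kicker strictly more in every row), so the keeper never plays it.
On the remaining 2×2 (Low, Mid vs L, C):
Let the kicker play Low with probability p. Expected payoff against L: 7p + 6(1−p) = p + 6; against C: (-2)p + 8(1−p) = −10p + 8.
Setting these equal: p + 6 = −10p + 8 ⇒ 11p = 2 ⇒ p = 2/11, and the value is (1)·(2/11) + 6 = 68/11.
For the keeper: with q = P(L), equating Low's and Mid's payoffs gives 9q − 2 = −2q + 8 ⇒ q = 10/11.

68/11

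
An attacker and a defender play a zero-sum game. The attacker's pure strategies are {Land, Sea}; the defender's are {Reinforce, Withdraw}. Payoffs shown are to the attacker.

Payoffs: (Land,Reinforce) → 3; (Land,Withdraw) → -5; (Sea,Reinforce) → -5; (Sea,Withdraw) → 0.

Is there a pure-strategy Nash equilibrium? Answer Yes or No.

No

Row minima: Land → -5, Sea → -5; maximin = -5.
Column maxima: Reinforce → 3, Withdraw → 0; minimax = 0.
-5 ≠ 0, so no pure-strategy equilibrium exists.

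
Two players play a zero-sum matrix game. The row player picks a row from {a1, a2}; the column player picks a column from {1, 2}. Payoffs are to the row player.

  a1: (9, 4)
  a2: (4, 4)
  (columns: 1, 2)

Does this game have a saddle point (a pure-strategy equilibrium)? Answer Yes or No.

Row minima: a1 → 4, a2 → 4; maximin = 4.
Column maxima: 1 → 9, 2 → 4; minimax = 4.
maximin = minimax = 4, so a saddle point exists.

Yes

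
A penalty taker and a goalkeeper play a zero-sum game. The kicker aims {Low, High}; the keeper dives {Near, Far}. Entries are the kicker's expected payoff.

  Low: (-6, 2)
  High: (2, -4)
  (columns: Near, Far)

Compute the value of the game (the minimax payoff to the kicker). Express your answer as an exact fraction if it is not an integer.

-10/7

Row minima: Low → -6, High → -4; maximin = -4.
Column maxima: Near → 2, Far → 2; minimax = 2.
-4 ≠ 2, so there is no saddle point; optimal play is mixed.
Let the kicker play Low with probability p. Expected payoff against Near: (-6)p + 2(1−p) = −8p + 2; against Far: 2p + (-4)(1−p) = 6p − 4.
Setting these equal: −8p + 2 = 6p − 4 ⇒ −14p = -6 ⇒ p = 3/7, and the value is (-8)·(3/7) + 2 = -10/7.
For the keeper: with q = P(Near), equating Low's and High's payoffs gives −8q + 2 = 6q − 4 ⇒ q = 3/7.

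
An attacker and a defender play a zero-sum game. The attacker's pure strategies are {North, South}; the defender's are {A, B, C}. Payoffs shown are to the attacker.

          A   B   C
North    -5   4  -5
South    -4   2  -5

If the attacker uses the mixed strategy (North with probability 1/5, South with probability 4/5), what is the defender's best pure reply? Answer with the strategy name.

C

If the defender plays A, the attacker's expected payoff is (1/5)·(-5) + (4/5)·(-4) = -21/5.
If the defender plays B, the attacker's expected payoff is (1/5)·4 + (4/5)·2 = 12/5.
If the defender plays C, the attacker's expected payoff is (1/5)·(-5) + (4/5)·(-5) = -5.
The defender minimizes the attacker's payoff; the smallest is -5, so the best response is C.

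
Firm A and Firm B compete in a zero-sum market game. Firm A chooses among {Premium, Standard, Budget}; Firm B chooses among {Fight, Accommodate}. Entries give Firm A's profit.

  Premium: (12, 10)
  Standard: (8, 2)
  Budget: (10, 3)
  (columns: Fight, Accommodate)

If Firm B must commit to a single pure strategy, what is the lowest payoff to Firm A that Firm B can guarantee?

10

Column maxima: Fight → 12, Accommodate → 10.
The smallest of these is 10.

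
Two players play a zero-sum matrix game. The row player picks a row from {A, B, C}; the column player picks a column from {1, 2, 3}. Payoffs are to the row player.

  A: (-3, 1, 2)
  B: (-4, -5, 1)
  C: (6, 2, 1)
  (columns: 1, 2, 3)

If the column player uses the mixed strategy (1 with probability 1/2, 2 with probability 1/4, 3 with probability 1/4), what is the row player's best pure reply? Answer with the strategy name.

C

Expected payoff of A: (1/2)·(-3) + (1/4)·1 + (1/4)·2 = -3/4.
Expected payoff of B: (1/2)·(-4) + (1/4)·(-5) + (1/4)·1 = -3.
Expected payoff of C: (1/2)·6 + (1/4)·2 + (1/4)·1 = 15/4.
The largest is 15/4, so the row player's best response is C.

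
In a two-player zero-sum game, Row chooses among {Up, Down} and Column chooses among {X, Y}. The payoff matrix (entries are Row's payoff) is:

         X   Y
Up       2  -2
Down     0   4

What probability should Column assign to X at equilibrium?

3/4

Row minima: Up → -2, Down → 0; maximin = 0.
Column maxima: X → 2, Y → 4; minimax = 2.
0 ≠ 2, so there is no saddle point; optimal play is mixed.
Let Row play Up with probability p. Expected payoff against X: 2p + 0(1−p) = 2p; against Y: (-2)p + 4(1−p) = −6p + 4.
Setting these equal: 2p = −6p + 4 ⇒ 8p = 4 ⇒ p = 1/2, and the value is (2)·(1/2) = 1.
For Column: with q = P(X), equating Up's and Down's payoffs gives 4q − 2 = −4q + 4 ⇒ q = 3/4.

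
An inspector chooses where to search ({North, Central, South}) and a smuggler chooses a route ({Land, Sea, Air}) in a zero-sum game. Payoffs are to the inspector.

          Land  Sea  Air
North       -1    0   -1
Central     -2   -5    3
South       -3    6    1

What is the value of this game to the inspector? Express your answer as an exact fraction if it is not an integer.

-1

Row minima: North → -1, Central → -5, South → -3; maximin = -1.
Column maxima: Land → -1, Sea → 6, Air → 3; minimax = -1.
Since maximin = minimax = -1, there is a saddle point and the value is -1.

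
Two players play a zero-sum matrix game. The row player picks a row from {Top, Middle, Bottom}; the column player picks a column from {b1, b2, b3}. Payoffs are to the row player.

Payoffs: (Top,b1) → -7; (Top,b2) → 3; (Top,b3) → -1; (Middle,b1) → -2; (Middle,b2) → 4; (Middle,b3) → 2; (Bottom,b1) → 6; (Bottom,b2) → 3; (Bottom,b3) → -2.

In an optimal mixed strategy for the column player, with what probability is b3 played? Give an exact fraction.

2/3

Row minima: Top → -7, Middle → -2, Bottom → -2; maximin = -2.
Column maxima: b1 → 6, b2 → 4, b3 → 2; minimax = 2.
-2 ≠ 2, so there is no saddle point; optimal play is mixed.
Top is strictly dominated by Middle, so the row player never plays it.
b2 is strictly dominated by b3 (it gives the row player strictly more in every row), so the column player never plays it.
On the remaining 2×2 (Middle, Bottom vs b1, b3):
Let the row player play Middle with probability p. Expected payoff against b1: (-2)p + 6(1−p) = −8p + 6; against b3: 2p + (-2)(1−p) = 4p − 2.
Setting these equal: −8p + 6 = 4p − 2 ⇒ −12p = -8 ⇒ p = 2/3, and the value is (-8)·(2/3) + 6 = 2/3.
For the column player: with q = P(b1), equating Middle's and Bottom's payoffs gives −4q + 2 = 8q − 2 ⇒ q = 1/3.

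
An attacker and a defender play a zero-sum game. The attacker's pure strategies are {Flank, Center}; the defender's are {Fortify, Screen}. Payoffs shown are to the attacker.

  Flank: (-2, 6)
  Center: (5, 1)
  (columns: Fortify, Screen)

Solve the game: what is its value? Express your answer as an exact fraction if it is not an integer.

Row minima: Flank → -2, Center → 1; maximin = 1.
Column maxima: Fortify → 5, Screen → 6; minimax = 5.
1 ≠ 5, so there is no saddle point; optimal play is mixed.
Let the attacker play Flank with probability p. Expected payoff against Fortify: (-2)p + 5(1−p) = −7p + 5; against Screen: 6p + 1(1−p) = 5p + 1.
Setting these equal: −7p + 5 = 5p + 1 ⇒ −12p = -4 ⇒ p = 1/3, and the value is (-7)·(1/3) + 5 = 8/3.
For the defender: with q = P(Fortify), equating Flank's and Center's payoffs gives −8q + 6 = 4q + 1 ⇒ q = 5/12.

8/3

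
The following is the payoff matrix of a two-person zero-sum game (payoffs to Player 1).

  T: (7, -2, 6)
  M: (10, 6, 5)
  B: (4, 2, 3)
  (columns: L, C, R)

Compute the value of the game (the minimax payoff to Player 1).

Row minima: T → -2, M → 5, B → 2; maximin = 5.
Column maxima: L → 10, C → 6, R → 6; minimax = 6.
5 ≠ 6, so there is no saddle point; optimal play is mixed.
B is strictly dominated by M, so Player 1 never plays it.
L is strictly dominated by C (it gives Player 1 strictly more in every row), so Player 2 never plays it.
On the remaining 2×2 (T, M vs C, R):
Let Player 1 play T with probability p. Expected payoff against C: (-2)p + 6(1−p) = −8p + 6; against R: 6p + 5(1−p) = p + 5.
Setting these equal: −8p + 6 = p + 5 ⇒ −9p = -1 ⇒ p = 1/9, and the value is (-8)·(1/9) + 6 = 46/9.
For Player 2: with q = P(C), equating T's and M's payoffs gives −8q + 6 = q + 5 ⇒ q = 1/9.

46/9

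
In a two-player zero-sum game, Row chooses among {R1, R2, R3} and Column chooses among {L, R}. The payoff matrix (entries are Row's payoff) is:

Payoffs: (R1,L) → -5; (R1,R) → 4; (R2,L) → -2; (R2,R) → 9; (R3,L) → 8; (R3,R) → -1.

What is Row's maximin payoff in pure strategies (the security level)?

-1

Row minima: R1 → -5, R2 → -2, R3 → -1.
The best of these is -1.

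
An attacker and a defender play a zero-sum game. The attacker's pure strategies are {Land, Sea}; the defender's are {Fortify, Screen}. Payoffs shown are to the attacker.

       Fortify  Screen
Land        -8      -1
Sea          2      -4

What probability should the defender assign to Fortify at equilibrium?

Row minima: Land → -8, Sea → -4; maximin = -4.
Column maxima: Fortify → 2, Screen → -1; minimax = -1.
-4 ≠ -1, so there is no saddle point; optimal play is mixed.
Let the attacker play Land with probability p. Expected payoff against Fortify: (-8)p + 2(1−p) = −10p + 2; against Screen: (-1)p + (-4)(1−p) = 3p − 4.
Setting these equal: −10p + 2 = 3p − 4 ⇒ −13p = -6 ⇒ p = 6/13, and the value is (-10)·(6/13) + 2 = -34/13.
For the defender: with q = P(Fortify), equating Land's and Sea's payoffs gives −7q − 1 = 6q − 4 ⇒ q = 3/13.

3/13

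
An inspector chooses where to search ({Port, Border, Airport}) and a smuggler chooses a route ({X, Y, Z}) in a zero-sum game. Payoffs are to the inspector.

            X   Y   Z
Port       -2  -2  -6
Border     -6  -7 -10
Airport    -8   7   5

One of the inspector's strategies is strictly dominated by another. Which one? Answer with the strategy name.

Border

Port gives a strictly higher payoff than Border against every column: -2 > -6, -2 > -7, -6 > -10.
So Border is strictly dominated and the inspector never plays it.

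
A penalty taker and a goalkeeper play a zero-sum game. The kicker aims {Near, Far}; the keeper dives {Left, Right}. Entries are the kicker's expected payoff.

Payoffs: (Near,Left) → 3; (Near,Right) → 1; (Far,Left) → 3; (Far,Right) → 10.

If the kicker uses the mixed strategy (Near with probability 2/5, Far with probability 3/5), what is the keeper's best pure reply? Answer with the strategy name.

Left

If the keeper plays Left, the kicker's expected payoff is (2/5)·3 + (3/5)·3 = 3.
If the keeper plays Right, the kicker's expected payoff is (2/5)·1 + (3/5)·10 = 32/5.
The keeper minimizes the kicker's payoff; the smallest is 3, so the best response is Left.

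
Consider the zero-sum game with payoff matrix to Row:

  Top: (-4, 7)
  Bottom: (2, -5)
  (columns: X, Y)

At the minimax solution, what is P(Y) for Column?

Row minima: Top → -4, Bottom → -5; maximin = -4.
Column maxima: X → 2, Y → 7; minimax = 2.
-4 ≠ 2, so there is no saddle point; optimal play is mixed.
Let Row play Top with probability p. Expected payoff against X: (-4)p + 2(1−p) = −6p + 2; against Y: 7p + (-5)(1−p) = 12p − 5.
Setting these equal: −6p + 2 = 12p − 5 ⇒ −18p = -7 ⇒ p = 7/18, and the value is (-6)·(7/18) + 2 = -1/3.
For Column: with q = P(X), equating Top's and Bottom's payoffs gives −11q + 7 = 7q − 5 ⇒ q = 2/3.

1/3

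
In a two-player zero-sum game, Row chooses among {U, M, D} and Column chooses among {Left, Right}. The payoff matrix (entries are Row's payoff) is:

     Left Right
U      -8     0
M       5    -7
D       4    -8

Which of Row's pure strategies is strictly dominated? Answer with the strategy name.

D

M gives a strictly higher payoff than D against every column: 5 > 4, -7 > -8.
So D is strictly dominated and Row never plays it.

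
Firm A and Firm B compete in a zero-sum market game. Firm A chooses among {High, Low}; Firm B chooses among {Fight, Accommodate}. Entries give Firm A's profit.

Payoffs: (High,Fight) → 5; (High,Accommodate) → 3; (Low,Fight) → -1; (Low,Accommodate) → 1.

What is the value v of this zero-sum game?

Row minima: High → 3, Low → -1; maximin = 3.
Column maxima: Fight → 5, Accommodate → 3; minimax = 3.
Since maximin = minimax = 3, there is a saddle point and the value is 3.

3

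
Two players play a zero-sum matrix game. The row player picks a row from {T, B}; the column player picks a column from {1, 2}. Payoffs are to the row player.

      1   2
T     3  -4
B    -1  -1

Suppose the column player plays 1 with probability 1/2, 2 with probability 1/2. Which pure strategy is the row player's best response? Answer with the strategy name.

T

Expected payoff of T: (1/2)·3 + (1/2)·(-4) = -1/2.
Expected payoff of B: (1/2)·(-1) + (1/2)·(-1) = -1.
The largest is -1/2, so the row player's best response is T.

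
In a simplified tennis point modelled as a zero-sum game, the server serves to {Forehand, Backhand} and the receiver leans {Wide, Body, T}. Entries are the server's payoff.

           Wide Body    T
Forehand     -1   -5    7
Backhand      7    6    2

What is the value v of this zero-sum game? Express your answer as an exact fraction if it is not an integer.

Row minima: Forehand → -5, Backhand → 2; maximin = 2.
Column maxima: Wide → 7, Body → 6, T → 7; minimax = 6.
2 ≠ 6, so there is no saddle point; optimal play is mixed.
Wide is strictly dominated by Body (it gives the server strictly more in every row), so the receiver never plays it.
On the remaining 2×2 (Forehand, Backhand vs Body, T):
Let the server play Forehand with probability p. Expected payoff against Body: (-5)p + 6(1−p) = −11p + 6; against T: 7p + 2(1−p) = 5p + 2.
Setting these equal: −11p + 6 = 5p + 2 ⇒ −16p = -4 ⇒ p = 1/4, and the value is (-11)·(1/4) + 6 = 13/4.
For the receiver: with q = P(Body), equating Forehand's and Backhand's payoffs gives −12q + 7 = 4q + 2 ⇒ q = 5/16.

13/4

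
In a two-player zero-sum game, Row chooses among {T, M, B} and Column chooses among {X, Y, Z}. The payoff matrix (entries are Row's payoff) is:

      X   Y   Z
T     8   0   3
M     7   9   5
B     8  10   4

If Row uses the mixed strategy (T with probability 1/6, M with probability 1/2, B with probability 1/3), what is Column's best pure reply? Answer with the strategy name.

Z

If Column plays X, Row's expected payoff is (1/6)·8 + (1/2)·7 + (1/3)·8 = 15/2.
If Column plays Y, Row's expected payoff is (1/6)·0 + (1/2)·9 + (1/3)·10 = 47/6.
If Column plays Z, Row's expected payoff is (1/6)·3 + (1/2)·5 + (1/3)·4 = 13/3.
Column minimizes Row's payoff; the smallest is 13/3, so the best response is Z.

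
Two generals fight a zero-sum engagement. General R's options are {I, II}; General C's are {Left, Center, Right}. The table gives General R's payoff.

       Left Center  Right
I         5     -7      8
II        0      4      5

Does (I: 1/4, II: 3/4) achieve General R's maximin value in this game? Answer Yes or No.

Yes

Against Left this mix gives (1/4)·5 + (3/4)·0 = 5/4.
Against Center this mix gives (1/4)·(-7) + (3/4)·4 = 5/4.
Against Right this mix gives (1/4)·8 + (3/4)·5 = 23/4.
All of General C's active replies (Left, Center) yield 5/4, and no column does worse for General R. The mix makes General C indifferent and guarantees 5/4, so it is optimal.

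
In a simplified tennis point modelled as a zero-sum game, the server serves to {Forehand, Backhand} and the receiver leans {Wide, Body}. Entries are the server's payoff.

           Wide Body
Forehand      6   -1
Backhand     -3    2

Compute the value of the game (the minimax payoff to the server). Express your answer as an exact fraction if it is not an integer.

3/4

Row minima: Forehand → -1, Backhand → -3; maximin = -1.
Column maxima: Wide → 6, Body → 2; minimax = 2.
-1 ≠ 2, so there is no saddle point; optimal play is mixed.
Let the server play Forehand with probability p. Expected payoff against Wide: 6p + (-3)(1−p) = 9p − 3; against Body: (-1)p + 2(1−p) = −3p + 2.
Setting these equal: 9p − 3 = −3p + 2 ⇒ 12p = 5 ⇒ p = 5/12, and the value is (9)·(5/12) − 3 = 3/4.
For the receiver: with q = P(Wide), equating Forehand's and Backhand's payoffs gives 7q − 1 = −5q + 2 ⇒ q = 1/4.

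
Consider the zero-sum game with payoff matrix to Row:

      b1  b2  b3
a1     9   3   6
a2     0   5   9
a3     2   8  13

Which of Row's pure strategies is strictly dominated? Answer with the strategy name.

a2

a3 gives a strictly higher payoff than a2 against every column: 2 > 0, 8 > 5, 13 > 9.
So a2 is strictly dominated and Row never plays it.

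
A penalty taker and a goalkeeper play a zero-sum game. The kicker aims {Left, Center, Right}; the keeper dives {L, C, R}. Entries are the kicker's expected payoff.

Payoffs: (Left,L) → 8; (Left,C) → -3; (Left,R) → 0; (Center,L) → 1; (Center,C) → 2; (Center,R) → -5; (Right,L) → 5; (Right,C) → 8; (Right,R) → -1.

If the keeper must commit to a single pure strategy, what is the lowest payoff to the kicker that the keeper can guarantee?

0

Column maxima: L → 8, C → 8, R → 0.
The smallest of these is 0.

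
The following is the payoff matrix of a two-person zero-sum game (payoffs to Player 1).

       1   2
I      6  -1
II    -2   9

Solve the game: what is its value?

26/9

Row minima: I → -1, II → -2; maximin = -1.
Column maxima: 1 → 6, 2 → 9; minimax = 6.
-1 ≠ 6, so there is no saddle point; optimal play is mixed.
Let Player 1 play I with probability p. Expected payoff against 1: 6p + (-2)(1−p) = 8p − 2; against 2: (-1)p + 9(1−p) = −10p + 9.
Setting these equal: 8p − 2 = −10p + 9 ⇒ 18p = 11 ⇒ p = 11/18, and the value is (8)·(11/18) − 2 = 26/9.
For Player 2: with q = P(1), equating I's and II's payoffs gives 7q − 1 = −11q + 9 ⇒ q = 5/9.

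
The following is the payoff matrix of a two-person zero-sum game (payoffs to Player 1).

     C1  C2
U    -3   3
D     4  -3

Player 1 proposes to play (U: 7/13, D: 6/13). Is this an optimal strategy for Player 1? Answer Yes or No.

Yes

Against C1 this mix gives (7/13)·(-3) + (6/13)·4 = 3/13.
Against C2 this mix gives (7/13)·3 + (6/13)·(-3) = 3/13.
All of Player 2's active replies (C1, C2) yield 3/13, and no column does worse for Player 1. The mix makes Player 2 indifferent and guarantees 3/13, so it is optimal.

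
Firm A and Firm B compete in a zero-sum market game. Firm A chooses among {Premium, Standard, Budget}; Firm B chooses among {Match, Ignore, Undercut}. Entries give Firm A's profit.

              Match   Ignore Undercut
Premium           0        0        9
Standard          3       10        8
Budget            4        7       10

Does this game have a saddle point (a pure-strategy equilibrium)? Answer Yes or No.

Yes

Row minima: Premium → 0, Standard → 3, Budget → 4; maximin = 4.
Column maxima: Match → 4, Ignore → 10, Undercut → 10; minimax = 4.
maximin = minimax = 4, so a saddle point exists.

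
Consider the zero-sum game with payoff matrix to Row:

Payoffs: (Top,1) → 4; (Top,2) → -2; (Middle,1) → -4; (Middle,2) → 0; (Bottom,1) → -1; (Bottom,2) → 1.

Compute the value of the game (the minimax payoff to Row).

Row minima: Top → -2, Middle → -4, Bottom → -1; maximin = -1.
Column maxima: 1 → 4, 2 → 1; minimax = 1.
-1 ≠ 1, so there is no saddle point; optimal play is mixed.
Middle is strictly dominated by Bottom, so Row never plays it.
On the remaining 2×2 (Top, Bottom vs 1, 2):
Let Row play Top with probability p. Expected payoff against 1: 4p + (-1)(1−p) = 5p − 1; against 2: (-2)p + 1(1−p) = −3p + 1.
Setting these equal: 5p − 1 = −3p + 1 ⇒ 8p = 2 ⇒ p = 1/4, and the value is (5)·(1/4) − 1 = 1/4.
For Column: with q = P(1), equating Top's and Bottom's payoffs gives 6q − 2 = −2q + 1 ⇒ q = 3/8.

1/4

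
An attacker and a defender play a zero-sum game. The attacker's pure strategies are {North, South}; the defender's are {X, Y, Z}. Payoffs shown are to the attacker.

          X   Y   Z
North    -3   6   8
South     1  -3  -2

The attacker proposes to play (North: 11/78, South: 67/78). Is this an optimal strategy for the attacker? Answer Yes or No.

No

Against X this mix gives (11/78)·(-3) + (67/78)·1 = 17/39.
Against Y this mix gives (11/78)·6 + (67/78)·(-3) = -45/26.
Against Z this mix gives (11/78)·8 + (67/78)·(-2) = -23/39.
The defender will play Y, holding the attacker to -45/26. Shifting weight toward the row that does better against Y would raise this floor (the equalizing mix achieves -3/13 against both Y and X), so the proposed strategy is not optimal.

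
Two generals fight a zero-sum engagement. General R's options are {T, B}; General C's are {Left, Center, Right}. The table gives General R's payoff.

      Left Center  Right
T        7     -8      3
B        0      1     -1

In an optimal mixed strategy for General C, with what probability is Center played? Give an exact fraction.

4/13

Row minima: T → -8, B → -1; maximin = -1.
Column maxima: Left → 7, Center → 1, Right → 3; minimax = 1.
-1 ≠ 1, so there is no saddle point; optimal play is mixed.
Left is strictly dominated by Right (it gives General R strictly more in every row), so General C never plays it.
On the remaining 2×2 (T, B vs Center, Right):
Let General R play T with probability p. Expected payoff against Center: (-8)p + 1(1−p) = −9p + 1; against Right: 3p + (-1)(1−p) = 4p − 1.
Setting these equal: −9p + 1 = 4p − 1 ⇒ −13p = -2 ⇒ p = 2/13, and the value is (-9)·(2/13) + 1 = -5/13.
For General C: with q = P(Center), equating T's and B's payoffs gives −11q + 3 = 2q − 1 ⇒ q = 4/13.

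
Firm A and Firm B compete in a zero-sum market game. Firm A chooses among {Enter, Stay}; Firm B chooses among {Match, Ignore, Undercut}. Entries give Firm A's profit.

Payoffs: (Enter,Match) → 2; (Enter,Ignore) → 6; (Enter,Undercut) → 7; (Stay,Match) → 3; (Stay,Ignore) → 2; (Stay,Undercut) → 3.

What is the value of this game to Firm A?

Row minima: Enter → 2, Stay → 2; maximin = 2.
Column maxima: Match → 3, Ignore → 6, Undercut → 7; minimax = 3.
2 ≠ 3, so there is no saddle point; optimal play is mixed.
Undercut is strictly dominated by Ignore (it gives Firm A strictly more in every row), so Firm B never plays it.
On the remaining 2×2 (Enter, Stay vs Match, Ignore):
Let Firm A play Enter with probability p. Expected payoff against Match: 2p + 3(1−p) = −p + 3; against Ignore: 6p + 2(1−p) = 4p + 2.
Setting these equal: −p + 3 = 4p + 2 ⇒ −5p = -1 ⇒ p = 1/5, and the value is (-1)·(1/5) + 3 = 14/5.
For Firm B: with q = P(Match), equating Enter's and Stay's payoffs gives −4q + 6 = q + 2 ⇒ q = 4/5.

14/5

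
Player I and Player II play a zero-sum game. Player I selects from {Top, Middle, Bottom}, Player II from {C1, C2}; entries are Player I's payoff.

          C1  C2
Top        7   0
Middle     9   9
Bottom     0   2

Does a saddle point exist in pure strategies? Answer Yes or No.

Yes

Row minima: Top → 0, Middle → 9, Bottom → 0; maximin = 9.
Column maxima: C1 → 9, C2 → 9; minimax = 9.
maximin = minimax = 9, so a saddle point exists.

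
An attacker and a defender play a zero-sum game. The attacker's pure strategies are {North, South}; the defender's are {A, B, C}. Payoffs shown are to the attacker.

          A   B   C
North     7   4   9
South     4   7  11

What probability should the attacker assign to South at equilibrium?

Row minima: North → 4, South → 4; maximin = 4.
Column maxima: A → 7, B → 7, C → 11; minimax = 7.
4 ≠ 7, so there is no saddle point; optimal play is mixed.
C is strictly dominated by A (it gives the attacker strictly more in every row), so the defender never plays it.
On the remaining 2×2 (North, South vs A, B):
Let the attacker play North with probability p. Expected payoff against A: 7p + 4(1−p) = 3p + 4; against B: 4p + 7(1−p) = −3p + 7.
Setting these equal: 3p + 4 = −3p + 7 ⇒ 6p = 3 ⇒ p = 1/2, and the value is (3)·(1/2) + 4 = 11/2.
For the defender: with q = P(A), equating North's and South's payoffs gives 3q + 4 = −3q + 7 ⇒ q = 1/2.

1/2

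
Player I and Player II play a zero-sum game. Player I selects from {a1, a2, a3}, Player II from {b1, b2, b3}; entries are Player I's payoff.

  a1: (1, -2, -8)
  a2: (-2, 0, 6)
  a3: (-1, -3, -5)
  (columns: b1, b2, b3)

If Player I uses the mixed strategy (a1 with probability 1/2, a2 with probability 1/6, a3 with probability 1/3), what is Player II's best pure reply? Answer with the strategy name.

If Player II plays b1, Player I's expected payoff is (1/2)·1 + (1/6)·(-2) + (1/3)·(-1) = -1/6.
If Player II plays b2, Player I's expected payoff is (1/2)·(-2) + (1/6)·0 + (1/3)·(-3) = -2.
If Player II plays b3, Player I's expected payoff is (1/2)·(-8) + (1/6)·6 + (1/3)·(-5) = -14/3.
Player II minimizes Player I's payoff; the smallest is -14/3, so the best response is b3.

b3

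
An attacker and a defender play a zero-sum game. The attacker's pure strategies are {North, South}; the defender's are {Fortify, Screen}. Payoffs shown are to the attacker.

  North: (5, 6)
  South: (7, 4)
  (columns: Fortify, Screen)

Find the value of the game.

11/2

Row minima: North → 5, South → 4; maximin = 5.
Column maxima: Fortify → 7, Screen → 6; minimax = 6.
5 ≠ 6, so there is no saddle point; optimal play is mixed.
Let the attacker play North with probability p. Expected payoff against Fortify: 5p + 7(1−p) = −2p + 7; against Screen: 6p + 4(1−p) = 2p + 4.
Setting these equal: −2p + 7 = 2p + 4 ⇒ −4p = -3 ⇒ p = 3/4, and the value is (-2)·(3/4) + 7 = 11/2.
For the defender: with q = P(Fortify), equating North's and South's payoffs gives −q + 6 = 3q + 4 ⇒ q = 1/2.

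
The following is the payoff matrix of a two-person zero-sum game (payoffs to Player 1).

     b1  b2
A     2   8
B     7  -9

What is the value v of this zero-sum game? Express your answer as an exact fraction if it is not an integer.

37/11

Row minima: A → 2, B → -9; maximin = 2.
Column maxima: b1 → 7, b2 → 8; minimax = 7.
2 ≠ 7, so there is no saddle point; optimal play is mixed.
Let Player 1 play A with probability p. Expected payoff against b1: 2p + 7(1−p) = −5p + 7; against b2: 8p + (-9)(1−p) = 17p − 9.
Setting these equal: −5p + 7 = 17p − 9 ⇒ −22p = -16 ⇒ p = 8/11, and the value is (-5)·(8/11) + 7 = 37/11.
For Player 2: with q = P(b1), equating A's and B's payoffs gives −6q + 8 = 16q − 9 ⇒ q = 17/22.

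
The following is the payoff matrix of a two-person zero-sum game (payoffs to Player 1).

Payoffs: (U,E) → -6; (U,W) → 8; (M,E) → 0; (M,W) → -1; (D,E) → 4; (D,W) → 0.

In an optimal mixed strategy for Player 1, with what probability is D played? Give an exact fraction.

7/9

Row minima: U → -6, M → -1, D → 0; maximin = 0.
Column maxima: E → 4, W → 8; minimax = 4.
0 ≠ 4, so there is no saddle point; optimal play is mixed.
M is strictly dominated by D, so Player 1 never plays it.
On the remaining 2×2 (U, D vs E, W):
Let Player 1 play U with probability p. Expected payoff against E: (-6)p + 4(1−p) = −10p + 4; against W: 8p + 0(1−p) = 8p.
Setting these equal: −10p + 4 = 8p ⇒ −18p = -4 ⇒ p = 2/9, and the value is (-10)·(2/9) + 4 = 16/9.
For Player 2: with q = P(E), equating U's and D's payoffs gives −14q + 8 = 4q ⇒ q = 4/9.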